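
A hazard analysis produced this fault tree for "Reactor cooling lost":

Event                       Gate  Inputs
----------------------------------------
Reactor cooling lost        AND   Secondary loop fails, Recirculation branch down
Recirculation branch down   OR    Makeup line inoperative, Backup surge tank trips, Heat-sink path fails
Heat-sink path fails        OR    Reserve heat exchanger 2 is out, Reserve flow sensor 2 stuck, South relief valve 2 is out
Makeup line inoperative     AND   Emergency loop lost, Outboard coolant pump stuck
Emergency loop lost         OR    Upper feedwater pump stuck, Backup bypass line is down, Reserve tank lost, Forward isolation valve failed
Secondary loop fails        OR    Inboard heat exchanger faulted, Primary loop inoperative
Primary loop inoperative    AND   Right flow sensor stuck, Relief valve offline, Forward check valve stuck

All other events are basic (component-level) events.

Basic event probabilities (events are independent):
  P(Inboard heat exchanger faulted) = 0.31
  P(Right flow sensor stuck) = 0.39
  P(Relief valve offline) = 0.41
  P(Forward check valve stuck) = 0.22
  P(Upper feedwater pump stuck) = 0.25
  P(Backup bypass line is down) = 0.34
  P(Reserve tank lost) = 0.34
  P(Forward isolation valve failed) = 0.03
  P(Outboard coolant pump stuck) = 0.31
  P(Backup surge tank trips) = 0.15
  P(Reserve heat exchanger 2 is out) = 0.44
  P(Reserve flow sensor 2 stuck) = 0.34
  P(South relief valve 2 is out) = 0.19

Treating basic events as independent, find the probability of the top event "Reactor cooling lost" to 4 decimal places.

0.2672

P(Primary loop inoperative) [AND] = 0.39 × 0.41 × 0.22 = 0.035178
P(Secondary loop fails) [OR] = 1 − (1−0.31) × (1−0.035178) = 0.334273
P(Emergency loop lost) [OR] = 1 − (1−0.25) × (1−0.34) × (1−0.34) × (1−0.03) = 0.683101
P(Makeup line inoperative) [AND] = 0.683101 × 0.31 = 0.211761
P(Heat-sink path fails) [OR] = 1 − (1−0.44) × (1−0.34) × (1−0.19) = 0.700624
P(Recirculation branch down) [OR] = 1 − (1−0.211761) × (1−0.15) × (1−0.700624) = 0.799417
P(Reactor cooling lost) [AND] = 0.334273 × 0.799417 = 0.267224
Rounded to 4 decimal places: P(Reactor cooling lost) ≈ 0.2672.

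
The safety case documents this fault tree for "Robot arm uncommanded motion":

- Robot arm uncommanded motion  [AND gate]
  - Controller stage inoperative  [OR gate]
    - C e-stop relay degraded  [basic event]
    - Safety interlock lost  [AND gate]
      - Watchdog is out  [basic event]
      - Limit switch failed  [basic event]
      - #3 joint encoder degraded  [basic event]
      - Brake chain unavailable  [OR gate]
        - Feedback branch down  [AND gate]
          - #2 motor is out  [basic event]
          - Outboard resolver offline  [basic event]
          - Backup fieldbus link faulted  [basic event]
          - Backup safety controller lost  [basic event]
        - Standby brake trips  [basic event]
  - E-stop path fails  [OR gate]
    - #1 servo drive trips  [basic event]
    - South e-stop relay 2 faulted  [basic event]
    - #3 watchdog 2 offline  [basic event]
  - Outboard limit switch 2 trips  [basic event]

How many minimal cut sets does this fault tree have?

Feedback branch down [AND]: one cut set from each child combined → 1 × 1 × 1 × 1 = 1 cut set(s).
Brake chain unavailable [OR]: union of children's cut sets → 2 cut set(s).
Safety interlock lost [AND]: one cut set from each child combined → 1 × 1 × 1 × 2 = 2 cut set(s).
Controller stage inoperative [OR]: union of children's cut sets → 3 cut set(s).
E-stop path fails [OR]: union of children's cut sets → 3 cut set(s).
Robot arm uncommanded motion [AND]: one cut set from each child combined → 3 × 3 × 1 = 9 cut set(s).
Minimal cut sets: {#1 servo drive trips, C e-stop relay degraded, Outboard limit switch 2 trips}; {C e-stop relay degraded, Outboard limit switch 2 trips, South e-stop relay 2 faulted}; {#3 watchdog 2 offline, C e-stop relay degraded, Outboard limit switch 2 trips}; {#1 servo drive trips, #2 motor is out, #3 joint encoder degraded, Backup fieldbus link faulted, Backup safety controller lost, Limit switch failed, Outboard limit switch 2 trips, Outboard resolver offline, Watchdog is out}; {#2 motor is out, #3 joint encoder degraded, Backup fieldbus link faulted, Backup safety controller lost, Limit switch failed, Outboard limit switch 2 trips, Outboard resolver offline, South e-stop relay 2 faulted, Watchdog is out}; {#2 motor is out, #3 joint encoder degraded, #3 watchdog 2 offline, Backup fieldbus link faulted, Backup safety controller lost, Limit switch failed, Outboard limit switch 2 trips, Outboard resolver offline, Watchdog is out}; {#1 servo drive trips, #3 joint encoder degraded, Limit switch failed, Outboard limit switch 2 trips, Standby brake trips, Watchdog is out}; {#3 joint encoder degraded, Limit switch failed, Outboard limit switch 2 trips, South e-stop relay 2 faulted, Standby brake trips, Watchdog is out}; {#3 joint encoder degraded, #3 watchdog 2 offline, Limit switch failed, Outboard limit switch 2 trips, Standby brake trips, Watchdog is out}.

9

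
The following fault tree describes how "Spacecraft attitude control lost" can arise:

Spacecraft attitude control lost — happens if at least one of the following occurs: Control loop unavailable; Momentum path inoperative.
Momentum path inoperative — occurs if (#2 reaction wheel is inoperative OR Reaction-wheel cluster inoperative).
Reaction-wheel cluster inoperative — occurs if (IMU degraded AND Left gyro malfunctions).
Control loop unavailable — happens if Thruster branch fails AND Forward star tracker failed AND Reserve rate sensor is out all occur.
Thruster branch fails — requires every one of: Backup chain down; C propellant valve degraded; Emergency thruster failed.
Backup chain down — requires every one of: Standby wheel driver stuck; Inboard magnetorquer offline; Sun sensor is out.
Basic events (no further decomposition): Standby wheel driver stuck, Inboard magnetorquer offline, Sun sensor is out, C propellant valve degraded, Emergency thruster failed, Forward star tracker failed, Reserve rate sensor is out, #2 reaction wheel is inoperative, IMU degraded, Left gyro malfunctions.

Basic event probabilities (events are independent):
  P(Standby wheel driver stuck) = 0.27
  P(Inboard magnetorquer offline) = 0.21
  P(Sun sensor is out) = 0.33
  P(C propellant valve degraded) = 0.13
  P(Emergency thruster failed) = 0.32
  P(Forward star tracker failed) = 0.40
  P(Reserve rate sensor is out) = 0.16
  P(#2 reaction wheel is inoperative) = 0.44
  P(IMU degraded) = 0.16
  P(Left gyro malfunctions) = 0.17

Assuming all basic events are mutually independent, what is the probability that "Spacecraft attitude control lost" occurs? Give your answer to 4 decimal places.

0.4553

P(Backup chain down) [AND] = 0.27 × 0.21 × 0.33 = 0.018711
P(Thruster branch fails) [AND] = 0.018711 × 0.13 × 0.32 = 0.000778
P(Control loop unavailable) [AND] = 0.000778 × 0.40 × 0.16 = 0.000050
P(Reaction-wheel cluster inoperative) [AND] = 0.16 × 0.17 = 0.027200
P(Momentum path inoperative) [OR] = 1 − (1−0.44) × (1−0.027200) = 0.455232
P(Spacecraft attitude control lost) [OR] = 1 − (1−0.000050) × (1−0.455232) = 0.455259
Rounded to 4 decimal places: P(Spacecraft attitude control lost) ≈ 0.4553.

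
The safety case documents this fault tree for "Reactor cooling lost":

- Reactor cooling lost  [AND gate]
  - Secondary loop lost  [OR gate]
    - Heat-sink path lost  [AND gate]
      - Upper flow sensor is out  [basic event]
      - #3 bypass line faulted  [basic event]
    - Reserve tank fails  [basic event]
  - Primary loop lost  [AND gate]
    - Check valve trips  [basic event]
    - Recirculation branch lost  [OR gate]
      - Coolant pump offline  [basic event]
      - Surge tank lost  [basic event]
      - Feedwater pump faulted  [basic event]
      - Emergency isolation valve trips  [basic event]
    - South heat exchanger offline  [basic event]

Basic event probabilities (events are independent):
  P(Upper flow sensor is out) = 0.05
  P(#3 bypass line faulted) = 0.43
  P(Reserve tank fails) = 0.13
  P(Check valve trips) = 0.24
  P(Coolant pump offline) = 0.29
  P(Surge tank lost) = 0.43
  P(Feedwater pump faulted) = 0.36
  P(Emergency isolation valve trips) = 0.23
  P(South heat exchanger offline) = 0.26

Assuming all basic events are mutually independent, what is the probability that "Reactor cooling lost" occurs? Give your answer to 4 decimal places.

P(Heat-sink path lost) [AND] = 0.05 × 0.43 = 0.021500
P(Secondary loop lost) [OR] = 1 − (1−0.021500) × (1−0.13) = 0.148705
P(Recirculation branch lost) [OR] = 1 − (1−0.29) × (1−0.43) × (1−0.36) × (1−0.23) = 0.800564
P(Primary loop lost) [AND] = 0.24 × 0.800564 × 0.26 = 0.049955
P(Reactor cooling lost) [AND] = 0.148705 × 0.049955 = 0.007429
Rounded to 4 decimal places: P(Reactor cooling lost) ≈ 0.0074.

0.0074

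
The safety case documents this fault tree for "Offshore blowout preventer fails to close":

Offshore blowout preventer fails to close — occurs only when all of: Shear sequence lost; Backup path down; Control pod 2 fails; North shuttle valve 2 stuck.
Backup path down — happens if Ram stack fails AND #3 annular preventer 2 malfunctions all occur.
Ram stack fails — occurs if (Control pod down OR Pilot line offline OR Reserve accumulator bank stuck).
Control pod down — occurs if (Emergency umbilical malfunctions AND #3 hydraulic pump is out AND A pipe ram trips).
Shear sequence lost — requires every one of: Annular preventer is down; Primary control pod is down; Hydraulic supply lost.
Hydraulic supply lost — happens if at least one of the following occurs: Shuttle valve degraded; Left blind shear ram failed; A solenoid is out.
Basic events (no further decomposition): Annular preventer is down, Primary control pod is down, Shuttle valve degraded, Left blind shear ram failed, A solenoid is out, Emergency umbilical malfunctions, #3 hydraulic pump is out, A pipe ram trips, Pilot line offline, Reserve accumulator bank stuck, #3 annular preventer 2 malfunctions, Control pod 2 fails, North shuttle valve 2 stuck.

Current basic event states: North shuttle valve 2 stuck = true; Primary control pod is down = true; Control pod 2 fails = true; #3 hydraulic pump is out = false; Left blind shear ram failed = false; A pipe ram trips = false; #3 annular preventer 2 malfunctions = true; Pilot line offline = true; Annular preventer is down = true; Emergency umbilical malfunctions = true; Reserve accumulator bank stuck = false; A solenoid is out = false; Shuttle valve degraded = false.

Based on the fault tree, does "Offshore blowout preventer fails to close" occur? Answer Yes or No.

Hydraulic supply lost [OR]: Shuttle valve degraded=not, Left blind shear ram failed=not, A solenoid is out=not → no input occurs → does not occur.
Shear sequence lost [AND]: Annular preventer is down=occurs, Primary control pod is down=occurs, Hydraulic supply lost=not → not all inputs occur → does not occur.
Control pod down [AND]: Emergency umbilical malfunctions=occurs, #3 hydraulic pump is out=not, A pipe ram trips=not → not all inputs occur → does not occur.
Ram stack fails [OR]: Control pod down=not, Pilot line offline=occurs, Reserve accumulator bank stuck=not → at least one input occurs → occurs.
Backup path down [AND]: Ram stack fails=occurs, #3 annular preventer 2 malfunctions=occurs → all inputs occur → occurs.
Offshore blowout preventer fails to close [AND]: Shear sequence lost=not, Backup path down=occurs, Control pod 2 fails=occurs, North shuttle valve 2 stuck=occurs → not all inputs occur → does not occur.

No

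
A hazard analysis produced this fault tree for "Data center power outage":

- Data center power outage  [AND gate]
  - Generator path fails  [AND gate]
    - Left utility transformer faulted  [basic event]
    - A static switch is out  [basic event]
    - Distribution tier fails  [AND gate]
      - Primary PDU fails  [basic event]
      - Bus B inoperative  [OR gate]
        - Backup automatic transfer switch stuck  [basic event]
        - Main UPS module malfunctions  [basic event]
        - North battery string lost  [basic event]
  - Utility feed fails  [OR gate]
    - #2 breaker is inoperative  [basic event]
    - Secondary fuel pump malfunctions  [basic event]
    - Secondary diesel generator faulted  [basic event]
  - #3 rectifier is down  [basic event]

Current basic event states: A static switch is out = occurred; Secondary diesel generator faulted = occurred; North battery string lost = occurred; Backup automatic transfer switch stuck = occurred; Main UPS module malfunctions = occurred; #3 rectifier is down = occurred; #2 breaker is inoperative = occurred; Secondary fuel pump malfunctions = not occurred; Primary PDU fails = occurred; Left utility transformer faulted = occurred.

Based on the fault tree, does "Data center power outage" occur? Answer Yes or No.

Bus B inoperative [OR]: Backup automatic transfer switch stuck=occurs, Main UPS module malfunctions=occurs, North battery string lost=occurs → at least one input occurs → occurs.
Distribution tier fails [AND]: Primary PDU fails=occurs, Bus B inoperative=occurs → all inputs occur → occurs.
Generator path fails [AND]: Left utility transformer faulted=occurs, A static switch is out=occurs, Distribution tier fails=occurs → all inputs occur → occurs.
Utility feed fails [OR]: #2 breaker is inoperative=occurs, Secondary fuel pump malfunctions=not, Secondary diesel generator faulted=occurs → at least one input occurs → occurs.
Data center power outage [AND]: Generator path fails=occurs, Utility feed fails=occurs, #3 rectifier is down=occurs → all inputs occur → occurs.

Yes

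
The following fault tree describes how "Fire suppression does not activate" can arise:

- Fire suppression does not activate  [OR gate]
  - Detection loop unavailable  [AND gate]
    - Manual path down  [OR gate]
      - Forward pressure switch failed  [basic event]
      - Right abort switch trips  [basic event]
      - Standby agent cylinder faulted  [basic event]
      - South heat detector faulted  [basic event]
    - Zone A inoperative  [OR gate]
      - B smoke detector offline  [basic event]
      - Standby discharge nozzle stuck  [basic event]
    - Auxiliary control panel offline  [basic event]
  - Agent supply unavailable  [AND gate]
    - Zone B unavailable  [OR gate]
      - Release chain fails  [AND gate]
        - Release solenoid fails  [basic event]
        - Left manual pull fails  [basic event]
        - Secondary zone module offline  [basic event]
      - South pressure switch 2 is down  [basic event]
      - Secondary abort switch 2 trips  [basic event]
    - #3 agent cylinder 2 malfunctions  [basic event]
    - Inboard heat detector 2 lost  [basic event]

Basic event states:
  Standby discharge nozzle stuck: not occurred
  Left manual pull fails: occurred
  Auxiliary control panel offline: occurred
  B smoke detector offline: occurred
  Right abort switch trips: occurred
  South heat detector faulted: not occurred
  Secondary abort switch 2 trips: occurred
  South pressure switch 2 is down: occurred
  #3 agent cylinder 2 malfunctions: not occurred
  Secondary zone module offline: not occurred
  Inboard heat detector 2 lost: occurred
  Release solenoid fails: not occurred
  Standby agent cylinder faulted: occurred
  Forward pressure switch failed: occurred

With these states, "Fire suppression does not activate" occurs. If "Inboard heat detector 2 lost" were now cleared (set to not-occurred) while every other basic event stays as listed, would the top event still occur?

Counterfactual: set "Inboard heat detector 2 lost" to not occurred.
Manual path down [OR]: Forward pressure switch failed=occurs, Right abort switch trips=occurs, Standby agent cylinder faulted=occurs, South heat detector faulted=not → at least one input occurs → occurs.
Zone A inoperative [OR]: B smoke detector offline=occurs, Standby discharge nozzle stuck=not → at least one input occurs → occurs.
Detection loop unavailable [AND]: Manual path down=occurs, Zone A inoperative=occurs, Auxiliary control panel offline=occurs → all inputs occur → occurs.
Release chain fails [AND]: Release solenoid fails=not, Left manual pull fails=occurs, Secondary zone module offline=not → not all inputs occur → does not occur.
Zone B unavailable [OR]: Release chain fails=not, South pressure switch 2 is down=occurs, Secondary abort switch 2 trips=occurs → at least one input occurs → occurs.
Agent supply unavailable [AND]: Zone B unavailable=occurs, #3 agent cylinder 2 malfunctions=not, Inboard heat detector 2 lost=not → not all inputs occur → does not occur.
Fire suppression does not activate [OR]: Detection loop unavailable=occurs, Agent supply unavailable=not → at least one input occurs → occurs.

Yes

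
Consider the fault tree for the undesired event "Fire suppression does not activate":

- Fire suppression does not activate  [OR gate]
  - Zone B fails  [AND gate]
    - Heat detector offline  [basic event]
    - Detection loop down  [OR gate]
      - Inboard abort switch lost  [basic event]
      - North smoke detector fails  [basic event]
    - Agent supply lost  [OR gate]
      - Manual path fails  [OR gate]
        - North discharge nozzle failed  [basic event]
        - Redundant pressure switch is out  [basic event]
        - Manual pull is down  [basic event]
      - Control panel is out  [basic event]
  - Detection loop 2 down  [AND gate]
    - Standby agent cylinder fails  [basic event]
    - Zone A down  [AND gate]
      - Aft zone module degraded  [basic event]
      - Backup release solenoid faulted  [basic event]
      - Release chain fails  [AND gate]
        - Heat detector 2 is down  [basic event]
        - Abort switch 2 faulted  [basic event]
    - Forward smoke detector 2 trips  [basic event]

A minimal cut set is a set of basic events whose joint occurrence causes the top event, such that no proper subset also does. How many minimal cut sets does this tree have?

9

Detection loop down [OR]: union of children's cut sets → 2 cut set(s).
Manual path fails [OR]: union of children's cut sets → 3 cut set(s).
Agent supply lost [OR]: union of children's cut sets → 4 cut set(s).
Zone B fails [AND]: one cut set from each child combined → 1 × 2 × 4 = 8 cut set(s).
Release chain fails [AND]: one cut set from each child combined → 1 × 1 = 1 cut set(s).
Zone A down [AND]: one cut set from each child combined → 1 × 1 × 1 = 1 cut set(s).
Detection loop 2 down [AND]: one cut set from each child combined → 1 × 1 × 1 = 1 cut set(s).
Fire suppression does not activate [OR]: union of children's cut sets → 9 cut set(s).
Minimal cut sets: {Heat detector offline, Inboard abort switch lost, North discharge nozzle failed}; {Heat detector offline, Inboard abort switch lost, Redundant pressure switch is out}; {Heat detector offline, Inboard abort switch lost, Manual pull is down}; {Control panel is out, Heat detector offline, Inboard abort switch lost}; {Heat detector offline, North discharge nozzle failed, North smoke detector fails}; {Heat detector offline, North smoke detector fails, Redundant pressure switch is out}; {Heat detector offline, Manual pull is down, North smoke detector fails}; {Control panel is out, Heat detector offline, North smoke detector fails}; {Abort switch 2 faulted, Aft zone module degraded, Backup release solenoid faulted, Forward smoke detector 2 trips, Heat detector 2 is down, Standby agent cylinder fails}.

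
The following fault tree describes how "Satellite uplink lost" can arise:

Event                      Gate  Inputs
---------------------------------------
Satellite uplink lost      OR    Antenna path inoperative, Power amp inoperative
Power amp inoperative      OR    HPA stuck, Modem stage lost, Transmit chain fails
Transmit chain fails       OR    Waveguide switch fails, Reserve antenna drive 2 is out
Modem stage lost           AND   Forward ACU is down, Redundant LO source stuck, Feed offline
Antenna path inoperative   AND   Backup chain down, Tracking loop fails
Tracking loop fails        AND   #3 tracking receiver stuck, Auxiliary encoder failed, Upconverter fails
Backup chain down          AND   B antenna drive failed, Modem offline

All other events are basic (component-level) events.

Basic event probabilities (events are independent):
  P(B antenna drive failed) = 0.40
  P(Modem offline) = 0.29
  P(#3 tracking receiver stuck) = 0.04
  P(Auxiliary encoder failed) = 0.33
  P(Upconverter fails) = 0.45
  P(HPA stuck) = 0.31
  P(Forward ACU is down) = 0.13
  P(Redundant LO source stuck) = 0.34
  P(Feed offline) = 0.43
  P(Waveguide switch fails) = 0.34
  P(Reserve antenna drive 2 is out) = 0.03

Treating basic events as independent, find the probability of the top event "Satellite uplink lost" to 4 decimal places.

P(Backup chain down) [AND] = 0.40 × 0.29 = 0.116000
P(Tracking loop fails) [AND] = 0.04 × 0.33 × 0.45 = 0.005940
P(Antenna path inoperative) [AND] = 0.116000 × 0.005940 = 0.000689
P(Modem stage lost) [AND] = 0.13 × 0.34 × 0.43 = 0.019006
P(Transmit chain fails) [OR] = 1 − (1−0.34) × (1−0.03) = 0.359800
P(Power amp inoperative) [OR] = 1 − (1−0.31) × (1−0.019006) × (1−0.359800) = 0.566658
P(Satellite uplink lost) [OR] = 1 − (1−0.000689) × (1−0.566658) = 0.566957
Rounded to 4 decimal places: P(Satellite uplink lost) ≈ 0.5670.

0.5670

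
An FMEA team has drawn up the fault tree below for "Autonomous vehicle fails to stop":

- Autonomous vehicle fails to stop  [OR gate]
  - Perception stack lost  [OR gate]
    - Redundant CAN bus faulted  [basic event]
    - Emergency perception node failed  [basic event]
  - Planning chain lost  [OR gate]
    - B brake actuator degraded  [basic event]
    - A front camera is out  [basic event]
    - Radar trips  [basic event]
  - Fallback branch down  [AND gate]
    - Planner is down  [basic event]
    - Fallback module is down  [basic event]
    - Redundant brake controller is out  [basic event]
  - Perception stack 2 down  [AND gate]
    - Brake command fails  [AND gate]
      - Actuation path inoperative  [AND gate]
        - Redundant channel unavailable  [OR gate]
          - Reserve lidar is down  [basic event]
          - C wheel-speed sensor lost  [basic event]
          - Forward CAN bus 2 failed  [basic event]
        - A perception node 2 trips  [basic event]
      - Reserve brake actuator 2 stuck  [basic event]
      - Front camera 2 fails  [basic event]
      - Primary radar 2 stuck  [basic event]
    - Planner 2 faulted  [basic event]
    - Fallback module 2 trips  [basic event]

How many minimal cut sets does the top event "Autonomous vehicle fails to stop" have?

9

Perception stack lost [OR]: union of children's cut sets → 2 cut set(s).
Planning chain lost [OR]: union of children's cut sets → 3 cut set(s).
Fallback branch down [AND]: one cut set from each child combined → 1 × 1 × 1 = 1 cut set(s).
Redundant channel unavailable [OR]: union of children's cut sets → 3 cut set(s).
Actuation path inoperative [AND]: one cut set from each child combined → 3 × 1 = 3 cut set(s).
Brake command fails [AND]: one cut set from each child combined → 3 × 1 × 1 × 1 = 3 cut set(s).
Perception stack 2 down [AND]: one cut set from each child combined → 3 × 1 × 1 = 3 cut set(s).
Autonomous vehicle fails to stop [OR]: union of children's cut sets → 9 cut set(s).
Minimal cut sets: {Redundant CAN bus faulted}; {Emergency perception node failed}; {B brake actuator degraded}; {A front camera is out}; {Radar trips}; {Fallback module is down, Planner is down, Redundant brake controller is out}; {A perception node 2 trips, Fallback module 2 trips, Front camera 2 fails, Planner 2 faulted, Primary radar 2 stuck, Reserve brake actuator 2 stuck, Reserve lidar is down}; {A perception node 2 trips, C wheel-speed sensor lost, Fallback module 2 trips, Front camera 2 fails, Planner 2 faulted, Primary radar 2 stuck, Reserve brake actuator 2 stuck}; {A perception node 2 trips, Fallback module 2 trips, Forward CAN bus 2 failed, Front camera 2 fails, Planner 2 faulted, Primary radar 2 stuck, Reserve brake actuator 2 stuck}.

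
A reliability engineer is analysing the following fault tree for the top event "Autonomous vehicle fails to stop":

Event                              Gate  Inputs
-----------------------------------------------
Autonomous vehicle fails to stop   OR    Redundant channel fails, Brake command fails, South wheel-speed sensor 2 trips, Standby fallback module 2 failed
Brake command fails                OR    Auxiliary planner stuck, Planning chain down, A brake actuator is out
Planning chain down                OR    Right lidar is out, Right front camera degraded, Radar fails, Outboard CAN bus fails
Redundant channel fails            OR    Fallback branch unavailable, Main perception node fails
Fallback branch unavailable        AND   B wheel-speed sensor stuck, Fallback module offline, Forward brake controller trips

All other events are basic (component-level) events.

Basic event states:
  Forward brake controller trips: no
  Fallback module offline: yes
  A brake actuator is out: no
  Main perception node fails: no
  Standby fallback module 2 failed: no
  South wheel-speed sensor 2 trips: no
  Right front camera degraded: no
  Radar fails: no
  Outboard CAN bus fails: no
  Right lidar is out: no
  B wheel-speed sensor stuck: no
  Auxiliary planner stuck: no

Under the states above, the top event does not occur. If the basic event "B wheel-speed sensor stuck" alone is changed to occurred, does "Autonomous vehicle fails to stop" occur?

No

Counterfactual: set "B wheel-speed sensor stuck" to occurred.
Fallback branch unavailable [AND]: B wheel-speed sensor stuck=occurs, Fallback module offline=occurs, Forward brake controller trips=not → not all inputs occur → does not occur.
Redundant channel fails [OR]: Fallback branch unavailable=not, Main perception node fails=not → no input occurs → does not occur.
Planning chain down [OR]: Right lidar is out=not, Right front camera degraded=not, Radar fails=not, Outboard CAN bus fails=not → no input occurs → does not occur.
Brake command fails [OR]: Auxiliary planner stuck=not, Planning chain down=not, A brake actuator is out=not → no input occurs → does not occur.
Autonomous vehicle fails to stop [OR]: Redundant channel fails=not, Brake command fails=not, South wheel-speed sensor 2 trips=not, Standby fallback module 2 failed=not → no input occurs → does not occur.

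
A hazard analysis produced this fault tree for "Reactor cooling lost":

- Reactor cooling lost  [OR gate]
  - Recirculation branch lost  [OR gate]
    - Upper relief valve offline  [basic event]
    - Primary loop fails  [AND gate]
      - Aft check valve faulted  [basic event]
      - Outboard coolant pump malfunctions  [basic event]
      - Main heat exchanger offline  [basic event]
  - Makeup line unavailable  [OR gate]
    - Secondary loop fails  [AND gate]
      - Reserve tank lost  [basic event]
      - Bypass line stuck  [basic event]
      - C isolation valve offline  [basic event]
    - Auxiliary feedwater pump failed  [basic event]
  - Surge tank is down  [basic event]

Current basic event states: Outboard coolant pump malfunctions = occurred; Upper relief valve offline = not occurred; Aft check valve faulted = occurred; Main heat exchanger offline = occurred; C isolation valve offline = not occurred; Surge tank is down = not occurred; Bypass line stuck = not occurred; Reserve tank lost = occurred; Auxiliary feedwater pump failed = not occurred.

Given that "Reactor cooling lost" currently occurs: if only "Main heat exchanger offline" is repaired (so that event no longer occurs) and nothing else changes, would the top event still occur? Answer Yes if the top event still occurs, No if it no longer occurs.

No

Counterfactual: set "Main heat exchanger offline" to not occurred.
Primary loop fails [AND]: Aft check valve faulted=occurs, Outboard coolant pump malfunctions=occurs, Main heat exchanger offline=not → not all inputs occur → does not occur.
Recirculation branch lost [OR]: Upper relief valve offline=not, Primary loop fails=not → no input occurs → does not occur.
Secondary loop fails [AND]: Reserve tank lost=occurs, Bypass line stuck=not, C isolation valve offline=not → not all inputs occur → does not occur.
Makeup line unavailable [OR]: Secondary loop fails=not, Auxiliary feedwater pump failed=not → no input occurs → does not occur.
Reactor cooling lost [OR]: Recirculation branch lost=not, Makeup line unavailable=not, Surge tank is down=not → no input occurs → does not occur.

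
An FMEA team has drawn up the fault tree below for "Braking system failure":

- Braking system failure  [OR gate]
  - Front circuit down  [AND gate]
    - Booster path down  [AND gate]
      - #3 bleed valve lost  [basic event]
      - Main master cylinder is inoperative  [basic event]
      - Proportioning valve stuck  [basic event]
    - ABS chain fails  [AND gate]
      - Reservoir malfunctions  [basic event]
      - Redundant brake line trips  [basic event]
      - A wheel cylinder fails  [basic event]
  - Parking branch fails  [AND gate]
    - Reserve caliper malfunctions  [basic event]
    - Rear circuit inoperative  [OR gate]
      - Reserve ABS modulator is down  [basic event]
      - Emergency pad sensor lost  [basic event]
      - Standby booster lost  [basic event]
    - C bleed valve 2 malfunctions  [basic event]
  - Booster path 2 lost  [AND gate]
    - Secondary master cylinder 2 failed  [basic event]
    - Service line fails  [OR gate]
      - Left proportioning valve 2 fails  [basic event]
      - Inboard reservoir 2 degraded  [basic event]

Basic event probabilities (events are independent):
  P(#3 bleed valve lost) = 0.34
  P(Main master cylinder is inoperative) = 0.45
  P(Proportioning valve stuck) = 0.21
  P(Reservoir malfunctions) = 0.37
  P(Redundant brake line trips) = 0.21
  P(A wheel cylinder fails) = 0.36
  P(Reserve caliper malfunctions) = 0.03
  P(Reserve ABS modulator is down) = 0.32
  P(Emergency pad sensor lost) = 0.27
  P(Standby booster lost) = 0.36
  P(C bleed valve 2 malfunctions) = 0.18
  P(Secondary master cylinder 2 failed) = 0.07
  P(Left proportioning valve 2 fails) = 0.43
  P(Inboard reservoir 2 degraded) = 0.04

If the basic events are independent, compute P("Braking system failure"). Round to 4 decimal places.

0.0361

P(Booster path down) [AND] = 0.34 × 0.45 × 0.21 = 0.032130
P(ABS chain fails) [AND] = 0.37 × 0.21 × 0.36 = 0.027972
P(Front circuit down) [AND] = 0.032130 × 0.027972 = 0.000899
P(Rear circuit inoperative) [OR] = 1 − (1−0.32) × (1−0.27) × (1−0.36) = 0.682304
P(Parking branch fails) [AND] = 0.03 × 0.682304 × 0.18 = 0.003684
P(Service line fails) [OR] = 1 − (1−0.43) × (1−0.04) = 0.452800
P(Booster path 2 lost) [AND] = 0.07 × 0.452800 = 0.031696
P(Braking system failure) [OR] = 1 − (1−0.000899) × (1−0.003684) × (1−0.031696) = 0.036131
Rounded to 4 decimal places: P(Braking system failure) ≈ 0.0361.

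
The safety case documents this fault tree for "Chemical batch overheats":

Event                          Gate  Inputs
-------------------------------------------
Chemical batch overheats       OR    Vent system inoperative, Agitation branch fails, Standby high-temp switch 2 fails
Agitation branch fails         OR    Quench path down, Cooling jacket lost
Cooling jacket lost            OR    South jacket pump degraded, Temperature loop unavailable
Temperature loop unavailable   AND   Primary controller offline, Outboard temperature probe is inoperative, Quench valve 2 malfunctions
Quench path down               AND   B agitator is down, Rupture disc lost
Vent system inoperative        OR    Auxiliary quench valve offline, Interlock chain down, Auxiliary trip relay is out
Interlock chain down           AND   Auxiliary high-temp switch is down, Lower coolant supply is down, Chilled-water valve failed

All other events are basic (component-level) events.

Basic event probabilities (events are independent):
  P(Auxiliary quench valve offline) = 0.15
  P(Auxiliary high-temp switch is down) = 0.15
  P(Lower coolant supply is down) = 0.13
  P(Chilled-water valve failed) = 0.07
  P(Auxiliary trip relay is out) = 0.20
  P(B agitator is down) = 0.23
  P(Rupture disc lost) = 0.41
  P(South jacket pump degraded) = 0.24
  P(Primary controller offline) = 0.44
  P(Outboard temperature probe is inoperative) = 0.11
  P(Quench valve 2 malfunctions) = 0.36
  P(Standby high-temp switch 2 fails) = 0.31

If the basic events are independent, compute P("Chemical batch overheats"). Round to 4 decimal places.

0.6831

P(Interlock chain down) [AND] = 0.15 × 0.13 × 0.07 = 0.001365
P(Vent system inoperative) [OR] = 1 − (1−0.15) × (1−0.001365) × (1−0.20) = 0.320928
P(Quench path down) [AND] = 0.23 × 0.41 = 0.094300
P(Temperature loop unavailable) [AND] = 0.44 × 0.11 × 0.36 = 0.017424
P(Cooling jacket lost) [OR] = 1 − (1−0.24) × (1−0.017424) = 0.253242
P(Agitation branch fails) [OR] = 1 − (1−0.094300) × (1−0.253242) = 0.323661
P(Chemical batch overheats) [OR] = 1 − (1−0.320928) × (1−0.323661) × (1−0.31) = 0.683095
Rounded to 4 decimal places: P(Chemical batch overheats) ≈ 0.6831.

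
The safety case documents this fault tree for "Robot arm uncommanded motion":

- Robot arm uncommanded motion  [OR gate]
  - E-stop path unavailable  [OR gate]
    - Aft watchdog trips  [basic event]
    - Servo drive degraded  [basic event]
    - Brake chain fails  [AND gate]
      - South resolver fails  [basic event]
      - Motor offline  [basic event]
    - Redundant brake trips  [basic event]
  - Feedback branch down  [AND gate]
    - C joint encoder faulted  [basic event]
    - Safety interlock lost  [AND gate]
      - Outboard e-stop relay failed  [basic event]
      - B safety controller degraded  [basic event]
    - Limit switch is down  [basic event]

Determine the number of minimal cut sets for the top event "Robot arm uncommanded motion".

5

Brake chain fails [AND]: one cut set from each child combined → 1 × 1 = 1 cut set(s).
E-stop path unavailable [OR]: union of children's cut sets → 4 cut set(s).
Safety interlock lost [AND]: one cut set from each child combined → 1 × 1 = 1 cut set(s).
Feedback branch down [AND]: one cut set from each child combined → 1 × 1 × 1 = 1 cut set(s).
Robot arm uncommanded motion [OR]: union of children's cut sets → 5 cut set(s).
Minimal cut sets: {Aft watchdog trips}; {Servo drive degraded}; {Motor offline, South resolver fails}; {Redundant brake trips}; {B safety controller degraded, C joint encoder faulted, Limit switch is down, Outboard e-stop relay failed}.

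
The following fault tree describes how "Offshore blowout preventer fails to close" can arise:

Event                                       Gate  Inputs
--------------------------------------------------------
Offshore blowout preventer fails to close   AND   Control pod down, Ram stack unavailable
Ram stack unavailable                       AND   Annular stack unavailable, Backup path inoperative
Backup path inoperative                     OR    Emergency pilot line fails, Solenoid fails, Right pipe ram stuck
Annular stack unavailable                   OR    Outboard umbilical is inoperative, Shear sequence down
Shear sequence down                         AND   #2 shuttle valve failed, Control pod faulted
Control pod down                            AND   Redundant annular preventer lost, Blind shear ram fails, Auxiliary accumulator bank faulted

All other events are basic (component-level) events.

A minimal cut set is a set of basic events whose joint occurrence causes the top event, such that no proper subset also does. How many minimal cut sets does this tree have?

6

Control pod down [AND]: one cut set from each child combined → 1 × 1 × 1 = 1 cut set(s).
Shear sequence down [AND]: one cut set from each child combined → 1 × 1 = 1 cut set(s).
Annular stack unavailable [OR]: union of children's cut sets → 2 cut set(s).
Backup path inoperative [OR]: union of children's cut sets → 3 cut set(s).
Ram stack unavailable [AND]: one cut set from each child combined → 2 × 3 = 6 cut set(s).
Offshore blowout preventer fails to close [AND]: one cut set from each child combined → 1 × 6 = 6 cut set(s).
Minimal cut sets: {Auxiliary accumulator bank faulted, Blind shear ram fails, Emergency pilot line fails, Outboard umbilical is inoperative, Redundant annular preventer lost}; {Auxiliary accumulator bank faulted, Blind shear ram fails, Outboard umbilical is inoperative, Redundant annular preventer lost, Solenoid fails}; {Auxiliary accumulator bank faulted, Blind shear ram fails, Outboard umbilical is inoperative, Redundant annular preventer lost, Right pipe ram stuck}; {#2 shuttle valve failed, Auxiliary accumulator bank faulted, Blind shear ram fails, Control pod faulted, Emergency pilot line fails, Redundant annular preventer lost}; {#2 shuttle valve failed, Auxiliary accumulator bank faulted, Blind shear ram fails, Control pod faulted, Redundant annular preventer lost, Solenoid fails}; {#2 shuttle valve failed, Auxiliary accumulator bank faulted, Blind shear ram fails, Control pod faulted, Redundant annular preventer lost, Right pipe ram stuck}.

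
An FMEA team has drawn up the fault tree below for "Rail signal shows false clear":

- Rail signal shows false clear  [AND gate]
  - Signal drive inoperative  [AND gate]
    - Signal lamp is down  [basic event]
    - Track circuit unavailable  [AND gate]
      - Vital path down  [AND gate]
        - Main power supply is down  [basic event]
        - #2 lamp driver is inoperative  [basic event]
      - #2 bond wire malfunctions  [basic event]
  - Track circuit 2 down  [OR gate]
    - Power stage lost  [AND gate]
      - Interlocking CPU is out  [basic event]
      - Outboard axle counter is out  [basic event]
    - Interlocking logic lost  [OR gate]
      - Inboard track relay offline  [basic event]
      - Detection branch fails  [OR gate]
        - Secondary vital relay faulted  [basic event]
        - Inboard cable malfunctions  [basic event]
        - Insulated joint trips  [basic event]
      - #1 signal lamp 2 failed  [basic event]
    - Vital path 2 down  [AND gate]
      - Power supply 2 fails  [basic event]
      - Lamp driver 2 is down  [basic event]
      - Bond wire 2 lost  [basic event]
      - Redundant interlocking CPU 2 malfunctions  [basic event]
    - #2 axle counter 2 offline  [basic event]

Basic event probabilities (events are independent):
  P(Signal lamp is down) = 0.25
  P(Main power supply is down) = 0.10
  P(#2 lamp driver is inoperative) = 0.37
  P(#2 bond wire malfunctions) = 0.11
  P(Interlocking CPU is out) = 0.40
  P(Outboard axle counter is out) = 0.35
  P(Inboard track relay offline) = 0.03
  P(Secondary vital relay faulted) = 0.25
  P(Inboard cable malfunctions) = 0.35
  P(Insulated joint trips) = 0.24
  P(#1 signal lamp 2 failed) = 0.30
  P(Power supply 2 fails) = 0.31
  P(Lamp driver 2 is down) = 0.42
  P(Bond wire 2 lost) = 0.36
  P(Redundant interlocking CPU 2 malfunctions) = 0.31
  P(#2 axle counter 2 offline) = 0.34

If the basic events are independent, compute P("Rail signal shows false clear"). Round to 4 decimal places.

0.0009

P(Vital path down) [AND] = 0.10 × 0.37 = 0.037000
P(Track circuit unavailable) [AND] = 0.037000 × 0.11 = 0.004070
P(Signal drive inoperative) [AND] = 0.25 × 0.004070 = 0.001018
P(Power stage lost) [AND] = 0.40 × 0.35 = 0.140000
P(Detection branch fails) [OR] = 1 − (1−0.25) × (1−0.35) × (1−0.24) = 0.629500
P(Interlocking logic lost) [OR] = 1 − (1−0.03) × (1−0.629500) × (1−0.30) = 0.748431
P(Vital path 2 down) [AND] = 0.31 × 0.42 × 0.36 × 0.31 = 0.014530
P(Track circuit 2 down) [OR] = 1 − (1−0.140000) × (1−0.748431) × (1−0.014530) × (1−0.34) = 0.859284
P(Rail signal shows false clear) [AND] = 0.001018 × 0.859284 = 0.000875
Rounded to 4 decimal places: P(Rail signal shows false clear) ≈ 0.0009.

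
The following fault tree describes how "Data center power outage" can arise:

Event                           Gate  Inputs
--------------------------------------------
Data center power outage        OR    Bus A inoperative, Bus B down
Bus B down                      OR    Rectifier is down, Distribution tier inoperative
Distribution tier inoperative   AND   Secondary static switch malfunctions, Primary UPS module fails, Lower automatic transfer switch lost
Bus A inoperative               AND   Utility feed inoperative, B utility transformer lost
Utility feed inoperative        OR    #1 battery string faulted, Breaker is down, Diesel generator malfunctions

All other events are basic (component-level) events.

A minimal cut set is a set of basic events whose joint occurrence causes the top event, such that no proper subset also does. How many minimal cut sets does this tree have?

5

Utility feed inoperative [OR]: union of children's cut sets → 3 cut set(s).
Bus A inoperative [AND]: one cut set from each child combined → 3 × 1 = 3 cut set(s).
Distribution tier inoperative [AND]: one cut set from each child combined → 1 × 1 × 1 = 1 cut set(s).
Bus B down [OR]: union of children's cut sets → 2 cut set(s).
Data center power outage [OR]: union of children's cut sets → 5 cut set(s).
Minimal cut sets: {#1 battery string faulted, B utility transformer lost}; {B utility transformer lost, Breaker is down}; {B utility transformer lost, Diesel generator malfunctions}; {Rectifier is down}; {Lower automatic transfer switch lost, Primary UPS module fails, Secondary static switch malfunctions}.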